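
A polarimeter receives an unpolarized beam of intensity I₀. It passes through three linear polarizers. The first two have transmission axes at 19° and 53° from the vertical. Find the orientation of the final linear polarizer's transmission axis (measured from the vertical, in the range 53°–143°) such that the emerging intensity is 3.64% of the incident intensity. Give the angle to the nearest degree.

Unpolarized light through the first polarizer → I₁ = ½ I₀, now polarized at 19°.
I₂ = I₁ cos²(53° − 19°) = 0.5 I₀ · cos²(34°) = 0.3437 I₀.
Need I₃/I₀ = 0.0364, so cos²(θ − 53°) = 0.0364 / 0.3437 = 0.1059.
θ − 53° = arccos(√0.1059) = 71.0°, giving θ ≈ 53 + 71.0 = 124.0°.

θ ≈ 124°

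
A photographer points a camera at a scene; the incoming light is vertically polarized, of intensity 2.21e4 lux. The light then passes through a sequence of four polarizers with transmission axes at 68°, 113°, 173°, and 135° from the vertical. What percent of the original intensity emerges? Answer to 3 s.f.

≈ 1.09%

I₁ = 2.21e4 lux · cos²(68°) = 3101 lux.
I₂ = I₁ · cos²(45°) = 3101 · 0.5 = 1551 lux.
I₃ = I₂ · cos²(60°) = 1551 · 0.25 = 387.7 lux.
I₄ = I₃ · cos²(38°) = 387.7 · 0.621 = 240.7 lux.
That is 1.089% of the incident intensity.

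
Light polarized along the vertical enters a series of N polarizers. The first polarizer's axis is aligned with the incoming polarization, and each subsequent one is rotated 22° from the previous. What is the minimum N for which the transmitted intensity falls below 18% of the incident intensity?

First polarizer is aligned with the polarization: full transmission.
Each further stage multiplies by cos²(22°) = 0.8597.
After N polarizers: T = 0.8597^(N−1). Require T < 0.18 ⇒ N−1 > ln(0.18)/ln(0.8597) = 11.34, so N−1 ≥ 12 and N = 13.
Check: N=13 gives T = 0.1629 < 0.18; N=12 gives T = 0.1895.

N = 13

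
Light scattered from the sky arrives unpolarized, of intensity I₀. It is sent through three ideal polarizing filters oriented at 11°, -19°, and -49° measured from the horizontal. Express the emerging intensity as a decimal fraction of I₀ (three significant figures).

Unpolarized light through the first polarizer → I₁ = ½ I₀, now polarized at 11°.
I₂ = I₁ cos²(-19° − 11°) = 0.5 I₀ · cos²(30°) = 0.375 I₀.
I₃ = I₂ cos²(-49° + 19°) = 0.375 I₀ · cos²(30°) = 0.2813 I₀.
Transmitted fraction = 0.2813.

≈ 0.281 I₀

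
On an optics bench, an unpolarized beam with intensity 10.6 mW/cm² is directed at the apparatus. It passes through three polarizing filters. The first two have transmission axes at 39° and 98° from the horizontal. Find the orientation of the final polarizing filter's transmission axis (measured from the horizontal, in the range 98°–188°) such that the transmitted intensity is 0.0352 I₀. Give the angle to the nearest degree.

Unpolarized light through the first polarizer → I₁ = ½ I₀, now polarized at 39°.
I₂ = I₁ cos²(98° − 39°) = 0.5 I₀ · cos²(59°) = 0.1326 I₀.
Need I₃/I₀ = 0.0352, so cos²(θ − 98°) = 0.0352 / 0.1326 = 0.2654.
θ − 98° = arccos(√0.2654) = 59.0°, giving θ ≈ 98 + 59.0 = 157.0°.

θ ≈ 157°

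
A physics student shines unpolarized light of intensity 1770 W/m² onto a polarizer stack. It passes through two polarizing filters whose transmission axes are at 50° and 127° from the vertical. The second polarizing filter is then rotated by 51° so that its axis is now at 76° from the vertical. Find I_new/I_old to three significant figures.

I_new/I_old ≈ 16.0

Before rotation:
Unpolarized light through the first polarizer → I₁ = ½ I₀, now polarized at 50°.
I₂ = I₁ cos²(127° − 50°) = 0.5 I₀ · cos²(77°) = 0.0253 I₀.
After rotation:
Unpolarized light through the first polarizer → I₁ = ½ I₀, now polarized at 50°.
I₂ = I₁ cos²(76° − 50°) = 0.5 I₀ · cos²(26°) = 0.4039 I₀.
Ratio = 0.4039 / 0.0253 = 15.96.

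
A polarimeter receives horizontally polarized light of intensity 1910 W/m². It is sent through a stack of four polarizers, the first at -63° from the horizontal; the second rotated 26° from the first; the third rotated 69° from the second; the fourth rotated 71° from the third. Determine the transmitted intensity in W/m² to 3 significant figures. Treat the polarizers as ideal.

I ≈ 4.33 W/m²

By Malus's law, I₁ = 1910 W/m² · cos²(63°) = 393.7 W/m².
I₂ = I₁ · cos²(26°) = 393.7 · 0.8078 = 318 W/m².
I₃ = I₂ · cos²(69°) = 318 · 0.1284 = 40.84 W/m².
I₄ = I₃ · cos²(71°) = 40.84 · 0.106 = 4.329 W/m².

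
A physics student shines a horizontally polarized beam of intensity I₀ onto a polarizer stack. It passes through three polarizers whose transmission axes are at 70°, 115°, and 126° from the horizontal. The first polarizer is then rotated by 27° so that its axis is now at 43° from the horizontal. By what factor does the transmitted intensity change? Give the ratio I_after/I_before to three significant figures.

Before rotation:
I₁ = I₀ cos²(70° − 0°) = I₀ cos²(70°) = 0.117 I₀.
I₂ = I₁ cos²(115° − 70°) = 0.117 I₀ · cos²(45°) = 0.05849 I₀.
I₃ = I₂ cos²(126° − 115°) = 0.05849 I₀ · cos²(11°) = 0.05636 I₀.
After rotation:
I₁ = I₀ cos²(43° − 0°) = I₀ cos²(43°) = 0.5349 I₀.
I₂ = I₁ cos²(115° − 43°) = 0.5349 I₀ · cos²(72°) = 0.05108 I₀.
I₃ = I₂ cos²(126° − 115°) = 0.05108 I₀ · cos²(11°) = 0.04922 I₀.
Ratio = 0.04922 / 0.05636 = 0.8733.

I_new/I_old ≈ 0.873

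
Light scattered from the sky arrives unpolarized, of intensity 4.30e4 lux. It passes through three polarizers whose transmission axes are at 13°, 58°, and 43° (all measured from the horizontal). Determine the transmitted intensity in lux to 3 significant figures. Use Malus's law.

Unpolarized light through the first polarizer → I₁ = 4.30e4 lux/2 = 2.15e+04 lux, polarized at 13°.
I₂ = I₁ · cos²(45°) = 2.15e+04 · 0.5 = 1.075e+04 lux.
I₃ = I₂ · cos²(15°) = 1.075e+04 · 0.933 = 1.003e+04 lux.

I ≈ 1.00e4 lux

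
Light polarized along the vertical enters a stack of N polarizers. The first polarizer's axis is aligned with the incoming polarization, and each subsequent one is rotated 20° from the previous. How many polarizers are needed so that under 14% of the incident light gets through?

N = 17

First polarizer is aligned with the polarization: full transmission.
Each further stage multiplies by cos²(20°) = 0.883.
After N polarizers: T = 0.883^(N−1). Require T < 0.14 ⇒ N−1 > ln(0.14)/ln(0.883) = 15.80, so N−1 ≥ 16 and N = 17.
Check: N=17 gives T = 0.1366 < 0.14; N=16 gives T = 0.1547.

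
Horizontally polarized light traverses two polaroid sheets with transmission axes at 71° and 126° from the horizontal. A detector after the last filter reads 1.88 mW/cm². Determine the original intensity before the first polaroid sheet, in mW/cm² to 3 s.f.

I₁ = I₀ cos²(71° − 0°) = I₀ cos²(71°) = 0.106 I₀.
I₂ = I₁ cos²(126° − 71°) = 0.106 I₀ · cos²(55°) = 0.03487 I₀.
So 1.88 mW/cm² = 0.03487 I₀, giving I₀ = 1.88/0.03487 = 53.91 mW/cm².

I₀ ≈ 53.9 mW/cm²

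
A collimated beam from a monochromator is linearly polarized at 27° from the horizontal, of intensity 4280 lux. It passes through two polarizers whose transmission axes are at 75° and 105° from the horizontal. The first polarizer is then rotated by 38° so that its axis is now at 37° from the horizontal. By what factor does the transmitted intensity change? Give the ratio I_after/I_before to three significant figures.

Before rotation:
By Malus's law, I₁ = I₀ cos²(75° − 27°) = I₀ cos²(48°) = 0.4477 I₀.
I₂ = I₁ cos²(105° − 75°) = 0.4477 I₀ · cos²(30°) = 0.3358 I₀.
After rotation:
I₁ = I₀ cos²(37° − 27°) = I₀ cos²(10°) = 0.9698 I₀.
I₂ = I₁ cos²(105° − 37°) = 0.9698 I₀ · cos²(68°) = 0.1361 I₀.
Ratio = 0.1361 / 0.3358 = 0.4053.

I_new/I_old ≈ 0.405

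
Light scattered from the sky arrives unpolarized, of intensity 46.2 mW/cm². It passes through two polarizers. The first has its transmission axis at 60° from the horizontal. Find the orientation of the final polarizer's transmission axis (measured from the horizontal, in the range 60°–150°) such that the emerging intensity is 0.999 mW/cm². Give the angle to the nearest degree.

θ ≈ 138°

Unpolarized light through the first polarizer → I₁ = ½ I₀, now polarized at 60°.
Target fraction: 0.999 / 46.2 mW/cm² = 0.02162 of I₀.
Need I₂/I₀ = 0.02162, so cos²(θ − 60°) = 0.02162 / 0.5 = 0.04325.
θ − 60° = arccos(√0.04325) = 78.0°, giving θ ≈ 60 + 78.0 = 138.0°.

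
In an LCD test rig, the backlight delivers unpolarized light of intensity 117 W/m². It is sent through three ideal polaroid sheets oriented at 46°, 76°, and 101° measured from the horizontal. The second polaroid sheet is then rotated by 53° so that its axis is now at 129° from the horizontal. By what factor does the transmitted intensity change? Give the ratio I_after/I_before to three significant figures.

Before rotation:
Unpolarized light through the first polarizer → I₁ = ½ I₀, now polarized at 46°.
I₂ = I₁ cos²(76° − 46°) = 0.5 I₀ · cos²(30°) = 0.375 I₀.
I₃ = I₂ cos²(101° − 76°) = 0.375 I₀ · cos²(25°) = 0.308 I₀.
After rotation:
Unpolarized light through the first polarizer → I₁ = ½ I₀, now polarized at 46°.
I₂ = I₁ cos²(129° − 46°) = 0.5 I₀ · cos²(83°) = 0.007426 I₀.
I₃ = I₂ cos²(101° − 129°) = 0.007426 I₀ · cos²(28°) = 0.005789 I₀.
Ratio = 0.005789 / 0.308 = 0.0188.

I_new/I_old ≈ 0.0188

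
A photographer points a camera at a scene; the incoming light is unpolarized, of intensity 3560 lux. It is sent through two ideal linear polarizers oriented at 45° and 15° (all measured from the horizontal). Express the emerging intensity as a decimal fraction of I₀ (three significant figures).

Unpolarized light through the first polarizer → I₁ = 3560 lux/2 = 1780 lux, polarized at 45°.
I₂ = I₁ · cos²(30°) = 1780 · 0.75 = 1335 lux.
Transmitted fraction = 0.375.

I/I₀ ≈ 0.375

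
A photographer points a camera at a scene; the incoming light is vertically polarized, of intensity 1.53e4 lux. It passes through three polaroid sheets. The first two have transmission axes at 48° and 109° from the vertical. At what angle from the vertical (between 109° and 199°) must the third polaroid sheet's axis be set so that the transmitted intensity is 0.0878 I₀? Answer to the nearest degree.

By Malus's law, I₁ = I₀ cos²(48° − 0°) = I₀ cos²(48°) = 0.4477 I₀.
I₂ = I₁ cos²(109° − 48°) = 0.4477 I₀ · cos²(61°) = 0.1052 I₀.
Need I₃/I₀ = 0.0878, so cos²(θ − 109°) = 0.0878 / 0.1052 = 0.8343.
θ − 109° = arccos(√0.8343) = 24.0°, giving θ ≈ 109 + 24.0 = 133.0°.

θ ≈ 133°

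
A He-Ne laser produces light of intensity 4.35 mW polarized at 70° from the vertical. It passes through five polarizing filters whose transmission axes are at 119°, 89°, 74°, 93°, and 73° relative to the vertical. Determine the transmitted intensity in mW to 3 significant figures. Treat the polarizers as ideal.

I₁ = 4.35 mW · cos²(49°) = 1.872 mW.
I₂ = I₁ · cos²(30°) = 1.872 · 0.75 = 1.404 mW.
I₃ = I₂ · cos²(15°) = 1.404 · 0.933 = 1.31 mW.
I₄ = I₃ · cos²(19°) = 1.31 · 0.894 = 1.171 mW.
I₅ = I₄ · cos²(20°) = 1.171 · 0.883 = 1.034 mW.

I ≈ 1.03 mW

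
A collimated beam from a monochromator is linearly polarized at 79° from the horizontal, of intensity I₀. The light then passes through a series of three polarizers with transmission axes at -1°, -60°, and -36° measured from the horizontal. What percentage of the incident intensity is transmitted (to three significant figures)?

By Malus's law, I₁ = I₀ cos²(-1° − 79°) = I₀ cos²(80°) = 0.03015 I₀.
I₂ = I₁ cos²(-60° + 1°) = 0.03015 I₀ · cos²(59°) = 0.007999 I₀.
I₃ = I₂ cos²(-36° + 60°) = 0.007999 I₀ · cos²(24°) = 0.006675 I₀.
That is 0.6675% of the incident intensity.

≈ 0.668%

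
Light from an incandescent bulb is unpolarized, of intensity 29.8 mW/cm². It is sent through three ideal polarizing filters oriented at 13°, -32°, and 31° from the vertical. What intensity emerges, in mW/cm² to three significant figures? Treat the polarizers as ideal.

I ≈ 1.54 mW/cm²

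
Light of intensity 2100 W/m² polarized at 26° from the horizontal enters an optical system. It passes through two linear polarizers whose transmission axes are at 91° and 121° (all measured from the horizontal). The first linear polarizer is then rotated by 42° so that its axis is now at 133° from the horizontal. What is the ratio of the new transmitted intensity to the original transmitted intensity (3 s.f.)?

I_new/I_old ≈ 0.611

Before rotation:
By Malus's law, I₁ = I₀ cos²(91° − 26°) = I₀ cos²(65°) = 0.1786 I₀.
I₂ = I₁ cos²(121° − 91°) = 0.1786 I₀ · cos²(30°) = 0.134 I₀.
After rotation:
I₁ = I₀ cos²(133° − 26°) = I₀ cos²(73°) = 0.08548 I₀.
I₂ = I₁ cos²(121° − 133°) = 0.08548 I₀ · cos²(12°) = 0.08179 I₀.
Ratio = 0.08179 / 0.134 = 0.6106.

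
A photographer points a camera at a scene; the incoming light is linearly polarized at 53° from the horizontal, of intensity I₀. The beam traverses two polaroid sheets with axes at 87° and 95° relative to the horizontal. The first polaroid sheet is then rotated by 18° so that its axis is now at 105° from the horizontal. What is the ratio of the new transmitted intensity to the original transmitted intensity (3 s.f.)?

Before rotation:
By Malus's law, I₁ = I₀ cos²(87° − 53°) = I₀ cos²(34°) = 0.6873 I₀.
I₂ = I₁ cos²(95° − 87°) = 0.6873 I₀ · cos²(8°) = 0.674 I₀.
After rotation:
I₁ = I₀ cos²(105° − 53°) = I₀ cos²(52°) = 0.379 I₀.
I₂ = I₁ cos²(95° − 105°) = 0.379 I₀ · cos²(10°) = 0.3676 I₀.
Ratio = 0.3676 / 0.674 = 0.5454.

I_new/I_old ≈ 0.545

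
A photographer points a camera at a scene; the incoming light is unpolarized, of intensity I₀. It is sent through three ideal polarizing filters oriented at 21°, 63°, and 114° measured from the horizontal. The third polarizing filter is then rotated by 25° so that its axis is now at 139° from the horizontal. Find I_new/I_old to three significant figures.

Before rotation:
Unpolarized light through the first polarizer → I₁ = ½ I₀, now polarized at 21°.
I₂ = I₁ cos²(63° − 21°) = 0.5 I₀ · cos²(42°) = 0.2761 I₀.
I₃ = I₂ cos²(114° − 63°) = 0.2761 I₀ · cos²(51°) = 0.1094 I₀.
After rotation:
Unpolarized light through the first polarizer → I₁ = ½ I₀, now polarized at 21°.
I₂ = I₁ cos²(63° − 21°) = 0.5 I₀ · cos²(42°) = 0.2761 I₀.
I₃ = I₂ cos²(139° − 63°) = 0.2761 I₀ · cos²(76°) = 0.01616 I₀.
Ratio = 0.01616 / 0.1094 = 0.1478.

I_new/I_old ≈ 0.148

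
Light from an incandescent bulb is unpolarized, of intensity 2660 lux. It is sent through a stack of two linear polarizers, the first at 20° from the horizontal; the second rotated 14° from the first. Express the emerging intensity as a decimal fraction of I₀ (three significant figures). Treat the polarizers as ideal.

Unpolarized light through the first polarizer → I₁ = 2660 lux/2 = 1330 lux, polarized at 20°.
I₂ = I₁ · cos²(14°) = 1330 · 0.9415 = 1252 lux.
Transmitted fraction = 0.4707.

I/I₀ ≈ 0.471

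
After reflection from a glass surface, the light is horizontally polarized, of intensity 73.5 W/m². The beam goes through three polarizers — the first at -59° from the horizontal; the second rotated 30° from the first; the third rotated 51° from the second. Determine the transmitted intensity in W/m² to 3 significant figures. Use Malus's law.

I ≈ 5.79 W/m²

By Malus's law, I₁ = 73.5 W/m² · cos²(59°) = 19.5 W/m².
I₂ = I₁ · cos²(30°) = 19.5 · 0.75 = 14.62 W/m².
I₃ = I₂ · cos²(51°) = 14.62 · 0.396 = 5.791 W/m².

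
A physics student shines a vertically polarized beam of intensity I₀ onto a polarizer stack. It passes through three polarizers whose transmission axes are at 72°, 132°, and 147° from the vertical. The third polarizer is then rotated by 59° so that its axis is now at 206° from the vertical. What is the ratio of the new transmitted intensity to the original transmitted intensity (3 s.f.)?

Before rotation:
I₁ = I₀ cos²(72° − 0°) = I₀ cos²(72°) = 0.09549 I₀.
I₂ = I₁ cos²(132° − 72°) = 0.09549 I₀ · cos²(60°) = 0.02387 I₀.
I₃ = I₂ cos²(147° − 132°) = 0.02387 I₀ · cos²(15°) = 0.02227 I₀.
After rotation:
I₁ = I₀ cos²(72° − 0°) = I₀ cos²(72°) = 0.09549 I₀.
I₂ = I₁ cos²(132° − 72°) = 0.09549 I₀ · cos²(60°) = 0.02387 I₀.
I₃ = I₂ cos²(206° − 132°) = 0.02387 I₀ · cos²(74°) = 0.001814 I₀.
Ratio = 0.001814 / 0.02227 = 0.08143.

I_new/I_old ≈ 0.0814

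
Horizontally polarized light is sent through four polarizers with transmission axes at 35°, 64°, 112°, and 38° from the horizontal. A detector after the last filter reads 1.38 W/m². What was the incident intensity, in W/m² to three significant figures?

I₀ ≈ 79.0 W/m²

I₁ = I₀ cos²(35° − 0°) = I₀ cos²(35°) = 0.671 I₀.
I₂ = I₁ cos²(64° − 35°) = 0.671 I₀ · cos²(29°) = 0.5133 I₀.
I₃ = I₂ cos²(112° − 64°) = 0.5133 I₀ · cos²(48°) = 0.2298 I₀.
I₄ = I₃ cos²(38° − 112°) = 0.2298 I₀ · cos²(74°) = 0.01746 I₀.
So 1.38 W/m² = 0.01746 I₀, giving I₀ = 1.38/0.01746 = 79.03 W/m².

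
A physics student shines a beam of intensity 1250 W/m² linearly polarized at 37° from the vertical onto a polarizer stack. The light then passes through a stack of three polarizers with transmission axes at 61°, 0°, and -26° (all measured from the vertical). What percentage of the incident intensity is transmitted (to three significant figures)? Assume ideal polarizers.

By Malus's law, I₁ = 1250 W/m² · cos²(24°) = 1043 W/m².
I₂ = I₁ · cos²(61°) = 1043 · 0.235 = 245.2 W/m².
I₃ = I₂ · cos²(26°) = 245.2 · 0.8078 = 198.1 W/m².
That is 15.85% of the incident intensity.

≈ 15.8%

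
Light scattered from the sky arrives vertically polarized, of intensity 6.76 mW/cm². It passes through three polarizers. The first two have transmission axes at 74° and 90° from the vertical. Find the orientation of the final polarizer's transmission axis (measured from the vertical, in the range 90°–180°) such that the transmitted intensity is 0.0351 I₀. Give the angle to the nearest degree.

θ ≈ 135°

I₁ = I₀ cos²(74° − 0°) = I₀ cos²(74°) = 0.07598 I₀.
I₂ = I₁ cos²(90° − 74°) = 0.07598 I₀ · cos²(16°) = 0.0702 I₀.
Need I₃/I₀ = 0.0351, so cos²(θ − 90°) = 0.0351 / 0.0702 = 0.5.
θ − 90° = arccos(√0.5) = 45.0°, giving θ ≈ 90 + 45.0 = 135.0°.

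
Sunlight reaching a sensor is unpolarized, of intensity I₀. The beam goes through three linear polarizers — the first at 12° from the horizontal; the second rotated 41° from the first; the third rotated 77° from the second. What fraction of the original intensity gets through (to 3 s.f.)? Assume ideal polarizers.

≈ 0.0144 I₀

Unpolarized light through the first polarizer → I₁ = ½ I₀, now polarized at 12°.
I₂ = I₁ cos²(41°) = 0.5 · 0.5696 I₀ = 0.2848 I₀.
I₃ = I₂ cos²(77°) = 0.2848 · 0.0506 I₀ = 0.01441 I₀.
Transmitted fraction = 0.01441.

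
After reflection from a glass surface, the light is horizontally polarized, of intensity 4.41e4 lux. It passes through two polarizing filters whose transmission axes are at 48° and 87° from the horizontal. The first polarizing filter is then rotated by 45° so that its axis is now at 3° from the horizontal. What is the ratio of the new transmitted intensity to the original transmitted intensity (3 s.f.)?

Before rotation:
I₁ = I₀ cos²(48° − 0°) = I₀ cos²(48°) = 0.4477 I₀.
I₂ = I₁ cos²(87° − 48°) = 0.4477 I₀ · cos²(39°) = 0.2704 I₀.
After rotation:
I₁ = I₀ cos²(3° − 0°) = I₀ cos²(3°) = 0.9973 I₀.
I₂ = I₁ cos²(87° − 3°) = 0.9973 I₀ · cos²(84°) = 0.0109 I₀.
Ratio = 0.0109 / 0.2704 = 0.04029.

I_new/I_old ≈ 0.0403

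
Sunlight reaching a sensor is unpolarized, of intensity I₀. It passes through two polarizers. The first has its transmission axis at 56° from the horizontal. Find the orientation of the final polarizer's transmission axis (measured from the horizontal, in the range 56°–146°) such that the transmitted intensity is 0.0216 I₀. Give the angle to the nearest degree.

θ ≈ 134°

Unpolarized light through the first polarizer → I₁ = ½ I₀, now polarized at 56°.
Need I₂/I₀ = 0.0216, so cos²(θ − 56°) = 0.0216 / 0.5 = 0.0432.
θ − 56° = arccos(√0.0432) = 78.0°, giving θ ≈ 56 + 78.0 = 134.0°.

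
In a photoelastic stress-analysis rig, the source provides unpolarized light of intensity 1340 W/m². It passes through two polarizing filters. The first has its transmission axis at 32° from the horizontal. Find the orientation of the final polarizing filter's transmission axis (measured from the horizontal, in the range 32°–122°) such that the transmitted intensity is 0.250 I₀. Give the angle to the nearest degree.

θ ≈ 77°

Unpolarized light through the first polarizer → I₁ = ½ I₀, now polarized at 32°.
Need I₂/I₀ = 0.25, so cos²(θ − 32°) = 0.25 / 0.5 = 0.5.
θ − 32° = arccos(√0.5) = 45.0°, giving θ ≈ 32 + 45.0 = 77.0°.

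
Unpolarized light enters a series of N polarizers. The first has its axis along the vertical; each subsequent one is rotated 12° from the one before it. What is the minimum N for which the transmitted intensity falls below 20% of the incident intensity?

N = 22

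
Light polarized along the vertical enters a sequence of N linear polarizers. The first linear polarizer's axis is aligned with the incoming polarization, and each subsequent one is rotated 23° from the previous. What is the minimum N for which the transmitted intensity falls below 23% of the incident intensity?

First polarizer is aligned with the polarization: full transmission.
Each further stage multiplies by cos²(23°) = 0.8473.
After N polarizers: T = 0.8473^(N−1). Require T < 0.23 ⇒ N−1 > ln(0.23)/ln(0.8473) = 8.87, so N−1 ≥ 9 and N = 10.
Check: N=10 gives T = 0.2251 < 0.23; N=9 gives T = 0.2657.

N = 10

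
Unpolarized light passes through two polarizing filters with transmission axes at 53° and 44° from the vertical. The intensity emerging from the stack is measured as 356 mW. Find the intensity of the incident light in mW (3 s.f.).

Unpolarized light through the first polarizer → I₁ = ½ I₀, now polarized at 53°.
I₂ = I₁ cos²(44° − 53°) = 0.5 I₀ · cos²(9°) = 0.4878 I₀.
So 356 mW = 0.4878 I₀, giving I₀ = 356/0.4878 = 729.9 mW.

I₀ ≈ 730 mW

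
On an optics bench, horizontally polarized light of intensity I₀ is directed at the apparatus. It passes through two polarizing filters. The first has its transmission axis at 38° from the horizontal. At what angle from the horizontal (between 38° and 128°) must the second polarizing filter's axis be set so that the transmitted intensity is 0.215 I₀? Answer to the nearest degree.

I₁ = I₀ cos²(38° − 0°) = I₀ cos²(38°) = 0.621 I₀.
Need I₂/I₀ = 0.215, so cos²(θ − 38°) = 0.215 / 0.621 = 0.3462.
θ − 38° = arccos(√0.3462) = 54.0°, giving θ ≈ 38 + 54.0 = 92.0°.

θ ≈ 92°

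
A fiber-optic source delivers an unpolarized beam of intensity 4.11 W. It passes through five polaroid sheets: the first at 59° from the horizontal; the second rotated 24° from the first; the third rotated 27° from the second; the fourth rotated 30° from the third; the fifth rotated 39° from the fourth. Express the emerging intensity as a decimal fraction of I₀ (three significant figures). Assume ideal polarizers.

Unpolarized light through the first polarizer → I₁ = 4.11 W/2 = 2.055 W, polarized at 59°.
I₂ = I₁ · cos²(24°) = 2.055 · 0.8346 = 1.715 W.
I₃ = I₂ · cos²(27°) = 1.715 · 0.7939 = 1.362 W.
I₄ = I₃ · cos²(30°) = 1.362 · 0.75 = 1.021 W.
I₅ = I₄ · cos²(39°) = 1.021 · 0.604 = 0.6167 W.
Transmitted fraction = 0.1501.

I/I₀ ≈ 0.150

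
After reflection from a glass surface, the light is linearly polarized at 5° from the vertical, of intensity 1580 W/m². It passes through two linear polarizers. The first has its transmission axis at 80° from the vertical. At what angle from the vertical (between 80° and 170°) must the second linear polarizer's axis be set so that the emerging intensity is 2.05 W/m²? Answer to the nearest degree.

By Malus's law, I₁ = I₀ cos²(80° − 5°) = I₀ cos²(75°) = 0.06699 I₀.
Target fraction: 2.05 / 1580 W/m² = 0.001297 of I₀.
Need I₂/I₀ = 0.001297, so cos²(θ − 80°) = 0.001297 / 0.06699 = 0.01937.
θ − 80° = arccos(√0.01937) = 82.0°, giving θ ≈ 80 + 82.0 = 162.0°.

θ ≈ 162°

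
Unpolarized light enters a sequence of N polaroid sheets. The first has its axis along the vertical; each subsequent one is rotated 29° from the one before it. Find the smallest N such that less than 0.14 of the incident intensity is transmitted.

N = 6

First polarizer halves the unpolarized light: factor 1/2.
Each further stage multiplies by cos²(29°) = 0.765.
After N polarizers: T = 0.5·0.765^(N−1). Require T < 0.14 ⇒ N−1 > ln(0.14/0.5)/ln(0.765) = 4.75, so N−1 ≥ 5 and N = 6.
Check: N=6 gives T = 0.131 < 0.14; N=5 gives T = 0.1712.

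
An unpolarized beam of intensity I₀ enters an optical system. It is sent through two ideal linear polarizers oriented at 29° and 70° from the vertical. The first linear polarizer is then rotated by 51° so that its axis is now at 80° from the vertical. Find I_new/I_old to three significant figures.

Before rotation:
Unpolarized light through the first polarizer → I₁ = ½ I₀, now polarized at 29°.
I₂ = I₁ cos²(70° − 29°) = 0.5 I₀ · cos²(41°) = 0.2848 I₀.
After rotation:
Unpolarized light through the first polarizer → I₁ = ½ I₀, now polarized at 80°.
I₂ = I₁ cos²(70° − 80°) = 0.5 I₀ · cos²(10°) = 0.4849 I₀.
Ratio = 0.4849 / 0.2848 = 1.703.

I_new/I_old ≈ 1.70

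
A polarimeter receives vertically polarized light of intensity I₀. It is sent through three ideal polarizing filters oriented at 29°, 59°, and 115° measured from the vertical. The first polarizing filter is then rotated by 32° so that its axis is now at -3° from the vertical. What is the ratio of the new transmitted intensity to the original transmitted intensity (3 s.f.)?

I_new/I_old ≈ 0.383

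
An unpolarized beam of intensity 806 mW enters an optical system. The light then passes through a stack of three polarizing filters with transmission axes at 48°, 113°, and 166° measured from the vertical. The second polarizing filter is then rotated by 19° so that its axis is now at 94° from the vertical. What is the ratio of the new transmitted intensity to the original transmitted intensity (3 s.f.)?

Before rotation:
Unpolarized light through the first polarizer → I₁ = ½ I₀, now polarized at 48°.
I₂ = I₁ cos²(113° − 48°) = 0.5 I₀ · cos²(65°) = 0.0893 I₀.
I₃ = I₂ cos²(166° − 113°) = 0.0893 I₀ · cos²(53°) = 0.03234 I₀.
After rotation:
Unpolarized light through the first polarizer → I₁ = ½ I₀, now polarized at 48°.
I₂ = I₁ cos²(94° − 48°) = 0.5 I₀ · cos²(46°) = 0.2413 I₀.
I₃ = I₂ cos²(166° − 94°) = 0.2413 I₀ · cos²(72°) = 0.02304 I₀.
Ratio = 0.02304 / 0.03234 = 0.7123.

I_new/I_old ≈ 0.712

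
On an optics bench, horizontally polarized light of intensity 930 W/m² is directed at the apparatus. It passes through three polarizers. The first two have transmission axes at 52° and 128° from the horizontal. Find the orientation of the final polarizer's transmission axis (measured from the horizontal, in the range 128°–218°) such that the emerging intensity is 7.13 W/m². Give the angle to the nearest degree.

θ ≈ 182°

I₁ = I₀ cos²(52° − 0°) = I₀ cos²(52°) = 0.379 I₀.
I₂ = I₁ cos²(128° − 52°) = 0.379 I₀ · cos²(76°) = 0.02218 I₀.
Target fraction: 7.13 / 930 W/m² = 0.007667 of I₀.
Need I₃/I₀ = 0.007667, so cos²(θ − 128°) = 0.007667 / 0.02218 = 0.3456.
θ − 128° = arccos(√0.3456) = 54.0°, giving θ ≈ 128 + 54.0 = 182.0°.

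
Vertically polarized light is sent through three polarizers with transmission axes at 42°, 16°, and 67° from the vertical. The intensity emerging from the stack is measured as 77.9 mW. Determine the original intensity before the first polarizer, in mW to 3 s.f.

I₀ ≈ 441 mW

I₁ = I₀ cos²(42° − 0°) = I₀ cos²(42°) = 0.5523 I₀.
I₂ = I₁ cos²(16° − 42°) = 0.5523 I₀ · cos²(26°) = 0.4461 I₀.
I₃ = I₂ cos²(67° − 16°) = 0.4461 I₀ · cos²(51°) = 0.1767 I₀.
So 77.9 mW = 0.1767 I₀, giving I₀ = 77.9/0.1767 = 440.9 mW.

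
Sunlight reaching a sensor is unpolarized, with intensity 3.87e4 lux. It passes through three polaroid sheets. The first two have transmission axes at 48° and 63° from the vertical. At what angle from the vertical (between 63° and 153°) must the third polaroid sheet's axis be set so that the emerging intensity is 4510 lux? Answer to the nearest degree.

θ ≈ 123°

Unpolarized light through the first polarizer → I₁ = ½ I₀, now polarized at 48°.
I₂ = I₁ cos²(63° − 48°) = 0.5 I₀ · cos²(15°) = 0.4665 I₀.
Target fraction: 4510 / 3.87e4 lux = 0.1165 of I₀.
Need I₃/I₀ = 0.1165, so cos²(θ − 63°) = 0.1165 / 0.4665 = 0.2498.
θ − 63° = arccos(√0.2498) = 60.0°, giving θ ≈ 63 + 60.0 = 123.0°.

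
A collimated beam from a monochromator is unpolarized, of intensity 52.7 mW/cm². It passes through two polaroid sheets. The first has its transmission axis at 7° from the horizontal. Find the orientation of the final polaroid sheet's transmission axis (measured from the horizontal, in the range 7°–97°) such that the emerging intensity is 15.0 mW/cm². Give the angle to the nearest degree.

θ ≈ 48°

Unpolarized light through the first polarizer → I₁ = ½ I₀, now polarized at 7°.
Target fraction: 15.0 / 52.7 mW/cm² = 0.2846 of I₀.
Need I₂/I₀ = 0.2846, so cos²(θ − 7°) = 0.2846 / 0.5 = 0.5693.
θ − 7° = arccos(√0.5693) = 41.0°, giving θ ≈ 7 + 41.0 = 48.0°.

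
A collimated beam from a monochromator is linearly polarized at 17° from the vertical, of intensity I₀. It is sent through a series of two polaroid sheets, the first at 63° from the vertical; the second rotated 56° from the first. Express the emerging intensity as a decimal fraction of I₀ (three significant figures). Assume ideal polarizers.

≈ 0.151 I₀

By Malus's law, I₁ = I₀ cos²(63° − 17°) = I₀ cos²(46°) = 0.4826 I₀.
I₂ = I₁ cos²(56°) = 0.4826 · 0.3127 I₀ = 0.1509 I₀.
Transmitted fraction = 0.1509.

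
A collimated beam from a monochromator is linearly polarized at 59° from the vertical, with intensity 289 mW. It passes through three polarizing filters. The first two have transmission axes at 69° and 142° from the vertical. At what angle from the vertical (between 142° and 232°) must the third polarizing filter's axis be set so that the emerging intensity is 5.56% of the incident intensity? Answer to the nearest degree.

θ ≈ 177°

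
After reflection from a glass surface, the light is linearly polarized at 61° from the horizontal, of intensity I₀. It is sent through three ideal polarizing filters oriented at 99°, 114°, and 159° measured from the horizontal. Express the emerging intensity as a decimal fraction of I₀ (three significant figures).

I₁ = I₀ cos²(99° − 61°) = I₀ cos²(38°) = 0.621 I₀.
I₂ = I₁ cos²(114° − 99°) = 0.621 I₀ · cos²(15°) = 0.5794 I₀.
I₃ = I₂ cos²(159° − 114°) = 0.5794 I₀ · cos²(45°) = 0.2897 I₀.
Transmitted fraction = 0.2897.

≈ 0.290 I₀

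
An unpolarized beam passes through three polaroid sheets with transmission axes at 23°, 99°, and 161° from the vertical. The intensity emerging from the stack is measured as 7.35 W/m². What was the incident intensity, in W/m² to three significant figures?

Unpolarized light through the first polarizer → I₁ = ½ I₀, now polarized at 23°.
I₂ = I₁ cos²(99° − 23°) = 0.5 I₀ · cos²(76°) = 0.02926 I₀.
I₃ = I₂ cos²(161° − 99°) = 0.02926 I₀ · cos²(62°) = 0.00645 I₀.
So 7.35 W/m² = 0.00645 I₀, giving I₀ = 7.35/0.00645 = 1140 W/m².

I₀ ≈ 1140 W/m²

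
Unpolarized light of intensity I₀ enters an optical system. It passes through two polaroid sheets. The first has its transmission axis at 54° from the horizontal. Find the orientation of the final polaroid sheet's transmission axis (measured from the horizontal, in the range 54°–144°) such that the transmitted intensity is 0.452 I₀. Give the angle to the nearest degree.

θ ≈ 72°

Unpolarized light through the first polarizer → I₁ = ½ I₀, now polarized at 54°.
Need I₂/I₀ = 0.452, so cos²(θ − 54°) = 0.452 / 0.5 = 0.904.
θ − 54° = arccos(√0.904) = 18.0°, giving θ ≈ 54 + 18.0 = 72.0°.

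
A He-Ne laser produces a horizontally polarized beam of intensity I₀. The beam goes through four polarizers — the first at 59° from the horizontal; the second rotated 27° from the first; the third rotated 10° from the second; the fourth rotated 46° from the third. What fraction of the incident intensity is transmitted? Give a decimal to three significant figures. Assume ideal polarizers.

I₁ = I₀ cos²(59° − 0°) = I₀ cos²(59°) = 0.2653 I₀.
I₂ = I₁ cos²(27°) = 0.2653 · 0.7939 I₀ = 0.2106 I₀.
I₃ = I₂ cos²(10°) = 0.2106 · 0.9698 I₀ = 0.2042 I₀.
I₄ = I₃ cos²(46°) = 0.2042 · 0.4826 I₀ = 0.09856 I₀.
Transmitted fraction = 0.09856.

≈ 0.0986 I₀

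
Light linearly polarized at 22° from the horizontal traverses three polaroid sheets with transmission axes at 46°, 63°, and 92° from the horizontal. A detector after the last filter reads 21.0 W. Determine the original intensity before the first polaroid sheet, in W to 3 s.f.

I₀ ≈ 36.0 W

By Malus's law, I₁ = I₀ cos²(46° − 22°) = I₀ cos²(24°) = 0.8346 I₀.
I₂ = I₁ cos²(63° − 46°) = 0.8346 I₀ · cos²(17°) = 0.7632 I₀.
I₃ = I₂ cos²(92° − 63°) = 0.7632 I₀ · cos²(29°) = 0.5838 I₀.
So 21.0 W = 0.5838 I₀, giving I₀ = 21.0/0.5838 = 35.97 W.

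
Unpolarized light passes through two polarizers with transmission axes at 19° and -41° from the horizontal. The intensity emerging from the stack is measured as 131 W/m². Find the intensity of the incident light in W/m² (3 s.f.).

I₀ ≈ 1050 W/m²

Unpolarized light through the first polarizer → I₁ = ½ I₀, now polarized at 19°.
I₂ = I₁ cos²(-41° − 19°) = 0.5 I₀ · cos²(60°) = 0.125 I₀.
So 131 W/m² = 0.125 I₀, giving I₀ = 131/0.125 = 1048 W/m².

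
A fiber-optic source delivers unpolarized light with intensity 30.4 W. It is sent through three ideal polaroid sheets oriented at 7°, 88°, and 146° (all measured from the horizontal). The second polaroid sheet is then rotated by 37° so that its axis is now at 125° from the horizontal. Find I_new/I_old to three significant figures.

I_new/I_old ≈ 28.0

Before rotation:
Unpolarized light through the first polarizer → I₁ = ½ I₀, now polarized at 7°.
I₂ = I₁ cos²(88° − 7°) = 0.5 I₀ · cos²(81°) = 0.01224 I₀.
I₃ = I₂ cos²(146° − 88°) = 0.01224 I₀ · cos²(58°) = 0.003436 I₀.
After rotation:
Unpolarized light through the first polarizer → I₁ = ½ I₀, now polarized at 7°.
Angle between axes 1 and 2: 62°. I₂ = 0.5 I₀ · cos²(62°) = 0.1102 I₀.
I₃ = I₂ cos²(146° − 125°) = 0.1102 I₀ · cos²(21°) = 0.09605 I₀.
Ratio = 0.09605 / 0.003436 = 27.95.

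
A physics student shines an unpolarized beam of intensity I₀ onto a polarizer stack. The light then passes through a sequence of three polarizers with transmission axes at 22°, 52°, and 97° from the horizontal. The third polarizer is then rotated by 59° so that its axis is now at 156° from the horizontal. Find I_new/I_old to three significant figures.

Before rotation:
Unpolarized light through the first polarizer → I₁ = ½ I₀, now polarized at 22°.
I₂ = I₁ cos²(52° − 22°) = 0.5 I₀ · cos²(30°) = 0.375 I₀.
I₃ = I₂ cos²(97° − 52°) = 0.375 I₀ · cos²(45°) = 0.1875 I₀.
After rotation:
Unpolarized light through the first polarizer → I₁ = ½ I₀, now polarized at 22°.
I₂ = I₁ cos²(52° − 22°) = 0.5 I₀ · cos²(30°) = 0.375 I₀.
Angle between axes 2 and 3: 76°. I₃ = 0.375 I₀ · cos²(76°) = 0.02195 I₀.
Ratio = 0.02195 / 0.1875 = 0.1171.

I_new/I_old ≈ 0.117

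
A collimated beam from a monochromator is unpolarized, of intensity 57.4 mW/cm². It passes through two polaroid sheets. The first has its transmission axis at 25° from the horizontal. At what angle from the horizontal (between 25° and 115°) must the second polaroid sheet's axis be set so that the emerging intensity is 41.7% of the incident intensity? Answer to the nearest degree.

Unpolarized light through the first polarizer → I₁ = ½ I₀, now polarized at 25°.
Need I₂/I₀ = 0.417, so cos²(θ − 25°) = 0.417 / 0.5 = 0.834.
θ − 25° = arccos(√0.834) = 24.0°, giving θ ≈ 25 + 24.0 = 49.0°.

θ ≈ 49°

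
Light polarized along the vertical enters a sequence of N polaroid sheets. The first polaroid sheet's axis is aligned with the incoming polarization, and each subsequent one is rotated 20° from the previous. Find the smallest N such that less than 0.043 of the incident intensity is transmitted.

First polarizer is aligned with the polarization: full transmission.
Each further stage multiplies by cos²(20°) = 0.883.
After N polarizers: T = 0.883^(N−1). Require T < 0.043 ⇒ N−1 > ln(0.043)/ln(0.883) = 25.29, so N−1 ≥ 26 and N = 27.
Check: N=27 gives T = 0.03938 < 0.043; N=26 gives T = 0.0446.

N = 27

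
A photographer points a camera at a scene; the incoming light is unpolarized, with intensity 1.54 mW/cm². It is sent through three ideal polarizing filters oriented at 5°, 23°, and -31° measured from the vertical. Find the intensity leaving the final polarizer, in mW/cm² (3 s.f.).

I ≈ 0.241 mW/cm²

Unpolarized light through the first polarizer → I₁ = 1.54 mW/cm²/2 = 0.77 mW/cm², polarized at 5°.
I₂ = I₁ · cos²(18°) = 0.77 · 0.9045 = 0.6965 mW/cm².
I₃ = I₂ · cos²(54°) = 0.6965 · 0.3455 = 0.2406 mW/cm².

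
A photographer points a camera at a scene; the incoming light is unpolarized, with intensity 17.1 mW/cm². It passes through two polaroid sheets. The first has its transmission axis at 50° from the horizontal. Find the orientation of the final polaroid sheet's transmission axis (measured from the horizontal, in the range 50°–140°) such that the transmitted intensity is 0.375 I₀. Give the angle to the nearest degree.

θ ≈ 80°

Unpolarized light through the first polarizer → I₁ = ½ I₀, now polarized at 50°.
Need I₂/I₀ = 0.375, so cos²(θ − 50°) = 0.375 / 0.5 = 0.75.
θ − 50° = arccos(√0.75) = 30.0°, giving θ ≈ 50 + 30.0 = 80.0°.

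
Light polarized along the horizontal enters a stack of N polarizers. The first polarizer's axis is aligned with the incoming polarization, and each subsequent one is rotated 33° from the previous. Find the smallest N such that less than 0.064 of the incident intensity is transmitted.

N = 9

First polarizer is aligned with the polarization: full transmission.
Each further stage multiplies by cos²(33°) = 0.7034.
After N polarizers: T = 0.7034^(N−1). Require T < 0.064 ⇒ N−1 > ln(0.064)/ln(0.7034) = 7.81, so N−1 ≥ 8 and N = 9.
Check: N=9 gives T = 0.0599 < 0.064; N=8 gives T = 0.08517.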